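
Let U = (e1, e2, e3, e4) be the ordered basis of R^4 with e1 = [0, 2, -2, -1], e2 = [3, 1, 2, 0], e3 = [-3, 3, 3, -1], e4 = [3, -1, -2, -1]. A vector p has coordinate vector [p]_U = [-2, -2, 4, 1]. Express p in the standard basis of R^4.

p = M [p]_U, where M has columns e1, ..., e4.
Carrying out the matrix-vector product, p = [-15, 5, 10, -3].

[-15, 5, 10, -3]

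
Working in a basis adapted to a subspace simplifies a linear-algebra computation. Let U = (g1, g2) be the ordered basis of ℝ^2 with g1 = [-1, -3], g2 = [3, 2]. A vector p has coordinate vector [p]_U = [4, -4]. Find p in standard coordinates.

By definition p = 4g1 - 4g2.
Summing componentwise gives [-16, -20].

[-16, -20]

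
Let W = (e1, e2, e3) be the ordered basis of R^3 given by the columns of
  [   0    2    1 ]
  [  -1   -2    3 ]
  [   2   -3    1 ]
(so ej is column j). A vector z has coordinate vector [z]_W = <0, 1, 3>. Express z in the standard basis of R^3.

<5, 7, 0>

The coordinates say z = 0·e1 + e2 + 3e3; adding the scaled basis vectors gives <5, 7, 0>.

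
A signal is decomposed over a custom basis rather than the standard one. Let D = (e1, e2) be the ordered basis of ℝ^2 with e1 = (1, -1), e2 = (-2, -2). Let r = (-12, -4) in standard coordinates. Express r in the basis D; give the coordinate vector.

[r]_D is the unique c with M c = r, where M has columns e1, e2.
System: c_1 - 2c_2 = -12, -c_1 - 2c_2 = -4; solving gives c_1 = -4, c_2 = 4.
Check: -4e1 + 4e2 = (-12, -4).

(-4, 4)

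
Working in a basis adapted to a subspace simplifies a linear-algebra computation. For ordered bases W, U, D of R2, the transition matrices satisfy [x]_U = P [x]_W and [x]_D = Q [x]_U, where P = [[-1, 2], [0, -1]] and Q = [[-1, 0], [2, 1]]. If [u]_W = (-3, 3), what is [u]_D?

(-9, 15)

Composing the changes, [u]_D = Q P [u]_W.
Q P = [[1, -2], [-2, 3]]; applying this to (-3, 3) gives (-9, 15).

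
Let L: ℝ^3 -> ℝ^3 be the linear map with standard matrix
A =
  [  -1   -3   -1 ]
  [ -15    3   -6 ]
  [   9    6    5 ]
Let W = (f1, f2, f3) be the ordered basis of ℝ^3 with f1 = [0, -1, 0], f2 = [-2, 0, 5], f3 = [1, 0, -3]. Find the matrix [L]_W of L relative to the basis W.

[[3, 0, -3], [-3, 2, 0], [-3, 1, 2]]

With P the matrix whose columns are f1, ..., f3, [L]_W = P^(-1) A P.
Column by column: L(f1) = A f1 = [3, -3, -6]; its W-coordinates [3, -3, -3] give column 1.
Continuing for each basis vector yields [L]_W = [[3, 0, -3], [-3, 2, 0], [-3, 1, 2]].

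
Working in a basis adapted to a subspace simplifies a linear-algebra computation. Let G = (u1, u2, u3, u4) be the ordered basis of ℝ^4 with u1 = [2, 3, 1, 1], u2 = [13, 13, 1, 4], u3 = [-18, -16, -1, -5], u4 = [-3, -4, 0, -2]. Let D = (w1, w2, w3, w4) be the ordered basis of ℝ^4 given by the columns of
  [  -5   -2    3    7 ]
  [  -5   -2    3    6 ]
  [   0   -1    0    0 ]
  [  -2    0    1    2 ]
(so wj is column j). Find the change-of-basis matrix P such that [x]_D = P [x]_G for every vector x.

[[-2, -1, 1, 2], [-1, -1, 1, 0], [-1, 2, 1, 0], [-1, 0, -2, 1]]

Let M have columns uj and N have columns wj. Then for every x, N [x]_D = x = M [x]_G, so P = N^(-1) M.
Since det N = 1, N^(-1) has integer entries; multiplying gives P = [[-2, -1, 1, 2], [-1, -1, 1, 0], [-1, 2, 1, 0], [-1, 0, -2, 1]].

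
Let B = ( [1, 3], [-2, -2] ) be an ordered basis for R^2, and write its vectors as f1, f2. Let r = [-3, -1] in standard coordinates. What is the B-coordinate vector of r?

[1, 2]

[r]_B is the unique c with M c = r, where M has columns f1, f2.
System: c_1 - 2c_2 = -3, 3c_1 - 2c_2 = -1; solving gives c_1 = 1, c_2 = 2.
Check: f1 + 2f2 = [-3, -1].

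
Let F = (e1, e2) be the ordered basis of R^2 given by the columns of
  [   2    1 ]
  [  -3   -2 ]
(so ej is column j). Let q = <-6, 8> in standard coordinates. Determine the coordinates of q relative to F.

[q]_F is the unique c with M c = q, where M has columns e1, e2.
System: 2c_1 + c_2 = -6, -3c_1 - 2c_2 = 8; solving gives c_1 = -4, c_2 = 2.
Check: -4e1 + 2e2 = <-6, 8>.

<-4, 2>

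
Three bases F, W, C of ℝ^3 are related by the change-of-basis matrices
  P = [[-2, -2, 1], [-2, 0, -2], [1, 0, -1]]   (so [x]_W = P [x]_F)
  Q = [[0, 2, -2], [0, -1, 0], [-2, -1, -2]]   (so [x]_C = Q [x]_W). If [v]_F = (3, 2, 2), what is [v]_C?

Apply P to get W-coordinates (-8, -10, 1), then Q to get C-coordinates.
The result is [v]_C = (-22, 10, 24).

(-22, 10, 24)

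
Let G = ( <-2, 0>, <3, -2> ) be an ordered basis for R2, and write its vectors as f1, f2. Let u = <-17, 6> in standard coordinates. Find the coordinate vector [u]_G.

Write u = c_1 f1 + c_2 f2 and solve for the c_i.
System: -2c_1 + 3c_2 = -17, 0c_1 - 2c_2 = 6; solving gives c_1 = 4, c_2 = -3.
Check: 4f1 - 3f2 = <-17, 6>.

<4, -3>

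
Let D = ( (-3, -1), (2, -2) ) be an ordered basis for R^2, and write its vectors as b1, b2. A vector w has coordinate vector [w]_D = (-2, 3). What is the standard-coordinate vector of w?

(12, -4)

w = M [w]_D, where M has columns b1, b2.
Carrying out the matrix-vector product, w = (12, -4).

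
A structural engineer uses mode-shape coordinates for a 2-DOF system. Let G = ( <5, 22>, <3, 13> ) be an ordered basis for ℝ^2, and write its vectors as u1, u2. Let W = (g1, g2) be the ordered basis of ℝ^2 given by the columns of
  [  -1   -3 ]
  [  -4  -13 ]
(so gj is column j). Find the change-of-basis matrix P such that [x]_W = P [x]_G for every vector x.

Column j of P is [uj]_W, since P maps G-coordinates to W-coordinates.
Expressing u1 in W: u1 = g1 - 2g2, so column 1 of P is <1, -2>.
Doing the same for each uj gives P = [[1, 0], [-2, -1]].

[[1, 0], [-2, -1]]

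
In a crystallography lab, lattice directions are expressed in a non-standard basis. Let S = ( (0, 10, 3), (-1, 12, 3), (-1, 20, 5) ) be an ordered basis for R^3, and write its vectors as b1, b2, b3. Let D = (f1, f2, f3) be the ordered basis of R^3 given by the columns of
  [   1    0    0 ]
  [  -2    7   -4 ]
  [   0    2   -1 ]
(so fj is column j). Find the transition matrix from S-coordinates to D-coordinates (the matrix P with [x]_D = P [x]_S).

[[0, -1, -1], [2, 2, 2], [1, 1, -1]]

Column j of P is [bj]_D, since P maps S-coordinates to D-coordinates.
Expressing b1 in D: b1 = 0·f1 + 2f2 + f3, so column 1 of P is (0, 2, 1).
Doing the same for each bj gives P = [[0, -1, -1], [2, 2, 2], [1, 1, -1]].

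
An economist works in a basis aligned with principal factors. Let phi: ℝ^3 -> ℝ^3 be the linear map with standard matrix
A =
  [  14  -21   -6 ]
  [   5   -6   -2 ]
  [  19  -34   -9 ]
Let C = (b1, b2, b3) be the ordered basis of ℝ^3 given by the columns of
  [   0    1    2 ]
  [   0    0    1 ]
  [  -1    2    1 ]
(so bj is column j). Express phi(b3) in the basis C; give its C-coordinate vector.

(1, -3, 2)

Column 3 of [phi]_C is the C-coordinate vector of phi(b3).
In standard coordinates phi(b3) = A b3 = (1, 2, -5).
Converting to C: (1, 2, -5) = b1 - 3b2 + 2b3, so the coordinate vector is (1, -3, 2).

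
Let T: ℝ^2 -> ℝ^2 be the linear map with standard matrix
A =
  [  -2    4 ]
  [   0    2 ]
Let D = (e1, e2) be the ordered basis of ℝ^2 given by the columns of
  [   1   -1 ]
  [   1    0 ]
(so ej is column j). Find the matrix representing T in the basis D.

[[2, 0], [0, -2]]

Let P have columns e1, e2. Then [T]_D = P^(-1) A P.
Here det P = 1, so P^(-1) is integer; computing A P first and then P^(-1)(A P) gives [[2, 0], [0, -2]].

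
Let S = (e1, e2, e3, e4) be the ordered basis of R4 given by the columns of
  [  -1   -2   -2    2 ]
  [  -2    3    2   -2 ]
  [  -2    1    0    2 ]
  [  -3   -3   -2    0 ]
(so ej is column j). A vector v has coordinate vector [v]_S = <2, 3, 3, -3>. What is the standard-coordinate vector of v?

<-20, 17, -7, -21>

v = M [v]_S, where M has columns e1, ..., e4.
Carrying out the matrix-vector product, v = <-20, 17, -7, -21>.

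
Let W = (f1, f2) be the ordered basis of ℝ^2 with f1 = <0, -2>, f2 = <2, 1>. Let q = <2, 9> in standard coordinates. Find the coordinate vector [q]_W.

[q]_W is the unique c with M c = q, where M has columns f1, f2.
System: 0c_1 + 2c_2 = 2, -2c_1 + c_2 = 9; solving gives c_1 = -4, c_2 = 1.
Check: -4f1 + f2 = <2, 9>.

<-4, 1>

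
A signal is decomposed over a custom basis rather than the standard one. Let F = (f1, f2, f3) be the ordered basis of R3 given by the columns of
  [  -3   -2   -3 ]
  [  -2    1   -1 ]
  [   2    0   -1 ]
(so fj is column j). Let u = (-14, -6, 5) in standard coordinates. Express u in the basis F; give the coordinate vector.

We seek scalars with c_1 f1 + ... + c_3 f3 = u; equivalently solve M c = u where the columns of M are f1, ..., f3.
Gaussian elimination on [M | u] yields c = (3, 1, 1).
Check: 3f1 + f2 + f3 = (-14, -6, 5).

(3, 1, 1)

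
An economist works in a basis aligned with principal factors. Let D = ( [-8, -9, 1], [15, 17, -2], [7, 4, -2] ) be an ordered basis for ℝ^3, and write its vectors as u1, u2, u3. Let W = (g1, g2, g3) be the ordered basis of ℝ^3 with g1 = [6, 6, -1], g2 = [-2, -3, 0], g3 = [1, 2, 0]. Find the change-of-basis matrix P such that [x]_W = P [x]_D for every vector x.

[[-1, 2, 2], [1, -1, 2], [0, 1, -1]]

Let M have columns uj and N have columns gj. Then for every x, N [x]_W = x = M [x]_D, so P = N^(-1) M.
Since det N = 1, N^(-1) has integer entries; multiplying gives P = [[-1, 2, 2], [1, -1, 2], [0, 1, -1]].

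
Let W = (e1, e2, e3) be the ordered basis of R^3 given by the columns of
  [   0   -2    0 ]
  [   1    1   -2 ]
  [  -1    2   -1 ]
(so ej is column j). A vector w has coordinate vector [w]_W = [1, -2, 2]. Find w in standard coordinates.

w = M [w]_W, where M has columns e1, ..., e3.
Carrying out the matrix-vector product, w = [4, -5, -7].

[4, -5, -7]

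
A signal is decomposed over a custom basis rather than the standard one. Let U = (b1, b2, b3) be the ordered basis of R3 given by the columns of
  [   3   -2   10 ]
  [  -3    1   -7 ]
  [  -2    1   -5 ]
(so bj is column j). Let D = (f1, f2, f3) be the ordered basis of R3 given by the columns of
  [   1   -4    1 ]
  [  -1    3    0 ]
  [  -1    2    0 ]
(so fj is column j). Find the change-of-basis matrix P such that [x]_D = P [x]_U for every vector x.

Column j of P is [bj]_D, since P maps U-coordinates to D-coordinates.
Expressing b1 in D: b1 = 0·f1 - f2 - f3, so column 1 of P is (0, -1, -1).
Doing the same for each bj gives P = [[0, -1, 1], [-1, 0, -2], [-1, -1, 1]].

[[0, -1, 1], [-1, 0, -2], [-1, -1, 1]]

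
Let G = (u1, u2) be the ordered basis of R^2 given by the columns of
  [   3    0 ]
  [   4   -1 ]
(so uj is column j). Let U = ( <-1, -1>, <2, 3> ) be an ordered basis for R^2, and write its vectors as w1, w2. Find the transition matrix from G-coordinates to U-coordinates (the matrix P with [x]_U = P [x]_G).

[[-1, -2], [1, -1]]

Let M have columns uj and N have columns wj. Then for every x, N [x]_U = x = M [x]_G, so P = N^(-1) M.
Since det N = -1, N^(-1) has integer entries; multiplying gives P = [[-1, -2], [1, -1]].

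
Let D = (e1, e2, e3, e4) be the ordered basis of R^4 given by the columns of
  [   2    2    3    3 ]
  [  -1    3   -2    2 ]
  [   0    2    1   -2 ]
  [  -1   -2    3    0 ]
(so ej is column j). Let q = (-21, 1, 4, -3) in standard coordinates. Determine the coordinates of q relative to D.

(-3, 0, -2, -3)

Write q = c_1 e1 + ... + c_4 e4 and solve for the c_i.
Row-reducing the augmented matrix [M | q] gives c = (-3, 0, -2, -3).
Check: -3e1 + 0·e2 - 2e3 - 3e4 = (-21, 1, 4, -3).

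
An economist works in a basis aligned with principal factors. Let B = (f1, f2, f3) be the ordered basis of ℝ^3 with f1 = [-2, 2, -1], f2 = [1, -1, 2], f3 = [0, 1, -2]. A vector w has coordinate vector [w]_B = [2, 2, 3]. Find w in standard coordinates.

[-2, 5, -4]

The coordinates say w = 2f1 + 2f2 + 3f3; adding the scaled basis vectors gives [-2, 5, -4].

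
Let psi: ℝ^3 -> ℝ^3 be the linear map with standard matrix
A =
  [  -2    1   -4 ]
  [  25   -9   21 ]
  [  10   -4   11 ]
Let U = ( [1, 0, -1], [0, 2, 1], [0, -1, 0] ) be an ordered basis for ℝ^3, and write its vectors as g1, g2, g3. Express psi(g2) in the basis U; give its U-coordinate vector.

[-2, 1, -1]

Compute psi(g2) = A g2 = [-2, 3, 3] in standard coordinates.
Then write this in U-coordinates: solve for y in y_1 g1 + ... + y_3 g3 = [-2, 3, 3].
This gives y = [-2, 1, -1], which is column 2 of [psi]_U.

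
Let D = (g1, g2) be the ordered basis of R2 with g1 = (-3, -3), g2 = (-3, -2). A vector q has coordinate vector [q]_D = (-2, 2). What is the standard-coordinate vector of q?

(0, 2)

The coordinates say q = -2g1 + 2g2; adding the scaled basis vectors gives (0, 2).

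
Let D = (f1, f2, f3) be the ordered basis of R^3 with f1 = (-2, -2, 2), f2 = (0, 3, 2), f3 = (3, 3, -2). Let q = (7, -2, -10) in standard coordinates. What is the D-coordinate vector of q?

(1, -3, 3)

Write q = c_1 f1 + ... + c_3 f3 and solve for the c_i.
Row-reducing the augmented matrix [M | q] gives c = (1, -3, 3).
Check: f1 - 3f2 + 3f3 = (7, -2, -10).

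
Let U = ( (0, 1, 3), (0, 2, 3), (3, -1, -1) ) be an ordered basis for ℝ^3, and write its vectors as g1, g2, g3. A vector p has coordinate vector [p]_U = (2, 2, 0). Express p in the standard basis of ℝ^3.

(0, 6, 12)

p = M [p]_U, where M has columns g1, ..., g3.
Carrying out the matrix-vector product, p = (0, 6, 12).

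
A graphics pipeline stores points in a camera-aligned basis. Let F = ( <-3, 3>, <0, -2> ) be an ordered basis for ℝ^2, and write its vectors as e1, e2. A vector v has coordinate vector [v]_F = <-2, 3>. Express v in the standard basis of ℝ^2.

v = M [v]_F, where M has columns e1, e2.
Carrying out the matrix-vector product, v = <6, -12>.

<6, -12>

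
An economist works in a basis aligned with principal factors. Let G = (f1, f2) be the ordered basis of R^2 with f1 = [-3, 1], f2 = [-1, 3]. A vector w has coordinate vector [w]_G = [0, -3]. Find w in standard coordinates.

The coordinates say w = 0·f1 - 3f2; adding the scaled basis vectors gives [3, -9].

[3, -9]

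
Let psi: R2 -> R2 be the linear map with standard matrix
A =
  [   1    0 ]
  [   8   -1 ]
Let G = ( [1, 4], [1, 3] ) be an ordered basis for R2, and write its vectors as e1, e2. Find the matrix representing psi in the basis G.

[[1, 2], [0, -1]]

The j-th column of [psi]_G is [psi(ej)]_G.
psi(e1) = A e1 = [1, 4] = e1 + 0·e2, so column 1 is [1, 0].
Repeating for e2 and assembling the columns gives [[1, 2], [0, -1]].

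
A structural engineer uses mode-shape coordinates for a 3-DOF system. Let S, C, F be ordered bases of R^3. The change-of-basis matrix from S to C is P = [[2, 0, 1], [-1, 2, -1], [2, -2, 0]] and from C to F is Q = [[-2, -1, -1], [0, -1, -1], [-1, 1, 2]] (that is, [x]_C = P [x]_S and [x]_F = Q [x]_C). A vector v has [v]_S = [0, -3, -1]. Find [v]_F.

Apply P to get C-coordinates [-1, -5, 6], then Q to get F-coordinates.
The result is [v]_F = [1, -1, 8].

[1, -1, 8]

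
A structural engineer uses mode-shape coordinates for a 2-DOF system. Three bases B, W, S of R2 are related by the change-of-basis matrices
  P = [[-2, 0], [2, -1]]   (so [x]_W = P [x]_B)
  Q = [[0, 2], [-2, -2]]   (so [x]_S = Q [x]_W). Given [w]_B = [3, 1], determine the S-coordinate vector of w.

Composing the changes, [w]_S = Q P [w]_B.
Q P = [[4, -2], [0, 2]]; applying this to [3, 1] gives [10, 2].

[10, 2]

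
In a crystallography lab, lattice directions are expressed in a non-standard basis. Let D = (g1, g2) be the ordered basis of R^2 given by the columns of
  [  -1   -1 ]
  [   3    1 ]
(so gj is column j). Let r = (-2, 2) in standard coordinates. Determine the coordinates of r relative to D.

[r]_D is the unique c with M c = r, where M has columns g1, g2.
System: -c_1 - c_2 = -2, 3c_1 + c_2 = 2; solving gives c_1 = 0, c_2 = 2.
Check: 0·g1 + 2g2 = (-2, 2).

(0, 2)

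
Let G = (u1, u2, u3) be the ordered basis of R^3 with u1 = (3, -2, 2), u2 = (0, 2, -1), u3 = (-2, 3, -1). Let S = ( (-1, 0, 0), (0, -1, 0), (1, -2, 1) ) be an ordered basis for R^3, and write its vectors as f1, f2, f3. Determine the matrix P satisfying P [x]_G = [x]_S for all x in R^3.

[[-1, -1, 1], [-2, 0, -1], [2, -1, -1]]

Take x = uj: its G-coordinates are the j-th standard unit vector, so P e_j — column j of P — equals [uj]_S.
u1 = -f1 - 2f2 + 2f3, giving column 1 = (-1, -2, 2); repeating for each j gives P = [[-1, -1, 1], [-2, 0, -1], [2, -1, -1]].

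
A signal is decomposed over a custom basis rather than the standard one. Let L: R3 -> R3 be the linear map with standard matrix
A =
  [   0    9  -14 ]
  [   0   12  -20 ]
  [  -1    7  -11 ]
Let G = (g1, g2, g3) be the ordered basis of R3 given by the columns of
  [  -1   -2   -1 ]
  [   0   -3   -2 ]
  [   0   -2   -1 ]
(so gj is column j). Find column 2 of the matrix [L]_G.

Compute L(g2) = A g2 = <1, 4, 3> in standard coordinates.
Then write this in G-coordinates: solve for y in y_1 g1 + ... + y_3 g3 = <1, 4, 3>.
This gives y = <2, -2, 1>, which is column 2 of [L]_G.

<2, -2, 1>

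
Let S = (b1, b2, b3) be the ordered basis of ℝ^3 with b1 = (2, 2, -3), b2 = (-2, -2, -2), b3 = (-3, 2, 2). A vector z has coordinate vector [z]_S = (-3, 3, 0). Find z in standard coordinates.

z = M [z]_S, where M has columns b1, ..., b3.
Carrying out the matrix-vector product, z = (-12, -12, 3).

(-12, -12, 3)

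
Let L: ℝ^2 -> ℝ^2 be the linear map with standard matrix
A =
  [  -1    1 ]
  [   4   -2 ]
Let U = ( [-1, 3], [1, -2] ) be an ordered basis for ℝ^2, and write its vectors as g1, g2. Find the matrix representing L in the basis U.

[[-2, 2], [2, -1]]

Let P have columns g1, g2. Then [L]_U = P^(-1) A P.
Here det P = -1, so P^(-1) is integer; computing A P first and then P^(-1)(A P) gives [[-2, 2], [2, -1]].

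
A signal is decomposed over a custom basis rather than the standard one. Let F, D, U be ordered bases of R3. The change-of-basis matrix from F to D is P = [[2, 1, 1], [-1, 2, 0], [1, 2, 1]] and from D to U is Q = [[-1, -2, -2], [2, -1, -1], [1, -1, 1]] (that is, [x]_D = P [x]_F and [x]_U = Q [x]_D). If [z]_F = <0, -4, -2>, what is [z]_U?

<42, 6, -8>

Apply P to get D-coordinates <-6, -8, -10>, then Q to get U-coordinates.
The result is [z]_U = <42, 6, -8>.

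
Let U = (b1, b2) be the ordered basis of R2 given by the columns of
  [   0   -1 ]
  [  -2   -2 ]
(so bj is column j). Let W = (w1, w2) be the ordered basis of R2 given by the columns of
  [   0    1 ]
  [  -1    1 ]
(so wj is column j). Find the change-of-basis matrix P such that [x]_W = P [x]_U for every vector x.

[[2, 1], [0, -1]]

Column j of P is [bj]_W, since P maps U-coordinates to W-coordinates.
Expressing b1 in W: b1 = 2w1 + 0·w2, so column 1 of P is (2, 0).
Doing the same for each bj gives P = [[2, 1], [0, -1]].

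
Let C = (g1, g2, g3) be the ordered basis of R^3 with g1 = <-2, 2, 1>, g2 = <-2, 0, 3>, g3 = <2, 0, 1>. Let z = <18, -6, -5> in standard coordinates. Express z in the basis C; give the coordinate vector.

[z]_C is the unique c with M c = z, where M has columns g1, ..., g3.
Gaussian elimination on [M | z] yields c = (-3, -2, 4).
Check: -3g1 - 2g2 + 4g3 = <18, -6, -5>.

<-3, -2, 4>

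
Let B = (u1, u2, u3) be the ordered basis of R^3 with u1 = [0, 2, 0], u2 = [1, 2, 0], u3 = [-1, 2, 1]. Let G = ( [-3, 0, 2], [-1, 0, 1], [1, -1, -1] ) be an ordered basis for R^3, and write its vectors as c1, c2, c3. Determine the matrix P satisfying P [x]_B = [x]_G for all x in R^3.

Let M have columns uj and N have columns cj. Then for every x, N [x]_G = x = M [x]_B, so P = N^(-1) M.
Since det N = -1, N^(-1) has integer entries; multiplying gives P = [[0, -1, 0], [-2, 0, -1], [-2, -2, -2]].

[[0, -1, 0], [-2, 0, -1], [-2, -2, -2]]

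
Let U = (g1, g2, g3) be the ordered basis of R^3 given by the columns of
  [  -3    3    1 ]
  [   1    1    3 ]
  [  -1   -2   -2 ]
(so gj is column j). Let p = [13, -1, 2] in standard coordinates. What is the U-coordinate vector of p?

[-4, 0, 1]

We seek scalars with c_1 g1 + ... + c_3 g3 = p; equivalently solve M c = p where the columns of M are g1, ..., g3.
Gaussian elimination on [M | p] yields c = (-4, 0, 1).
Check: -4g1 + 0·g2 + g3 = [13, -1, 2].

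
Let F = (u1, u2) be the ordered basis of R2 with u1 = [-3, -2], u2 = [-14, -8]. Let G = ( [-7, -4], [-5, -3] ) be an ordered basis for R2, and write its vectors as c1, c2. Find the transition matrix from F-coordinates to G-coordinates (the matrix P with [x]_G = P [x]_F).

Take x = uj: its F-coordinates are the j-th standard unit vector, so P e_j — column j of P — equals [uj]_G.
u1 = -c1 + 2c2, giving column 1 = [-1, 2]; repeating for each j gives P = [[-1, 2], [2, 0]].

[[-1, 2], [2, 0]]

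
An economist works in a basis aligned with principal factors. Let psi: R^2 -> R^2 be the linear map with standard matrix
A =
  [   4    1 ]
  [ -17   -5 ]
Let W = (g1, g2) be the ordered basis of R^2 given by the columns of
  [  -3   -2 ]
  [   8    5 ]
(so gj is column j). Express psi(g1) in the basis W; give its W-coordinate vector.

(2, -1)

Compute psi(g1) = A g1 = (-4, 11) in standard coordinates.
Then write this in W-coordinates: solve for y in y_1 g1 + y_2 g2 = (-4, 11).
This gives y = (2, -1), which is column 1 of [psi]_W.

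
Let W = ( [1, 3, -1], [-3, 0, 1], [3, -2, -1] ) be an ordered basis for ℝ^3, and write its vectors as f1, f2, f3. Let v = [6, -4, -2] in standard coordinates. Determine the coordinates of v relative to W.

Write v = c_1 f1 + ... + c_3 f3 and solve for the c_i.
Solving this 3x3 system gives c = (0, 0, 2).
Check: 0·f1 + 0·f2 + 2f3 = [6, -4, -2].

[0, 0, 2]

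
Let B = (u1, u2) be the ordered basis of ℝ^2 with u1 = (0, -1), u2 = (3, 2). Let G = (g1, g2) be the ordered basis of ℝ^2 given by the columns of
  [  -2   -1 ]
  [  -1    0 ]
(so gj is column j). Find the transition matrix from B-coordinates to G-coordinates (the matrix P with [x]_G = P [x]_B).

Column j of P is [uj]_G, since P maps B-coordinates to G-coordinates.
Expressing u1 in G: u1 = g1 - 2g2, so column 1 of P is (1, -2).
Doing the same for each uj gives P = [[1, -2], [-2, 1]].

[[1, -2], [-2, 1]]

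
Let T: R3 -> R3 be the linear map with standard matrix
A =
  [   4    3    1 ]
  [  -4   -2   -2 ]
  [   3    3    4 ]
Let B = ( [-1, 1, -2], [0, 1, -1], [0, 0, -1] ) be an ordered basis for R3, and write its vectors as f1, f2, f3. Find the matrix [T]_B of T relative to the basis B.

With P the matrix whose columns are f1, ..., f3, [T]_B = P^(-1) A P.
Column by column: T(f1) = A f1 = [-3, 6, -8]; its B-coordinates [3, 3, -1] give column 1.
Continuing for each basis vector yields [T]_B = [[3, -2, 1], [3, 2, 1], [-1, 3, 1]].

[[3, -2, 1], [3, 2, 1], [-1, 3, 1]]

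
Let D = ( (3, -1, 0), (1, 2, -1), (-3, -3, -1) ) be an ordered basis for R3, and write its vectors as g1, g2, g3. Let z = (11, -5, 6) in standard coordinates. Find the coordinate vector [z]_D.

Write z = c_1 g1 + ... + c_3 g3 and solve for the c_i.
Row-reducing the augmented matrix [M | z] gives c = (3, -4, -2).
Check: 3g1 - 4g2 - 2g3 = (11, -5, 6).

(3, -4, -2)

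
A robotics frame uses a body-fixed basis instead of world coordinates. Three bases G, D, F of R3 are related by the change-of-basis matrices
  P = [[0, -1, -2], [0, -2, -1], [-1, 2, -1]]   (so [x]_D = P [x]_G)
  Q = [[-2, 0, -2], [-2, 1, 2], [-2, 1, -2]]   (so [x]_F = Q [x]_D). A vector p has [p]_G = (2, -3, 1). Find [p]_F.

First [p]_D = P [p]_G = (1, 5, -9).
Then [p]_F = Q [p]_D = (16, -15, 21).

(16, -15, 21)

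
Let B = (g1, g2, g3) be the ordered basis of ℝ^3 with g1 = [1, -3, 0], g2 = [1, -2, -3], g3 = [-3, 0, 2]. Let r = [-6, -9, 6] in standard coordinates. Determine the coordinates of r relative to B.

[3, 0, 3]

[r]_B is the unique c with M c = r, where M has columns g1, ..., g3.
Row-reducing the augmented matrix [M | r] gives c = (3, 0, 3).
Check: 3g1 + 0·g2 + 3g3 = [-6, -9, 6].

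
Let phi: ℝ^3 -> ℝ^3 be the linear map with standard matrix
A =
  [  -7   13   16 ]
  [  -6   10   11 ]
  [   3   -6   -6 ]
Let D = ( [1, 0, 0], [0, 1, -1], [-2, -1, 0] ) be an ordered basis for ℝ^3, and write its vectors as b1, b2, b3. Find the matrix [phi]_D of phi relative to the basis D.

[[-1, -1, -3], [-3, 0, 0], [3, 1, -2]]

Let P have columns b1, ..., b3. Then [phi]_D = P^(-1) A P.
Here det P = -1, so P^(-1) is integer; computing A P first and then P^(-1)(A P) gives [[-1, -1, -3], [-3, 0, 0], [3, 1, -2]].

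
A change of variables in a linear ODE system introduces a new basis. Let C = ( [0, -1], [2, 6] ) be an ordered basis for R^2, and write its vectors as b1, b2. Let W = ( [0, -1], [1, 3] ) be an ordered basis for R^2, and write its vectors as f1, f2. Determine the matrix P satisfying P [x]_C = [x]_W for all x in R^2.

Take x = bj: its C-coordinates are the j-th standard unit vector, so P e_j — column j of P — equals [bj]_W.
b1 = f1 + 0·f2, giving column 1 = [1, 0]; repeating for each j gives P = [[1, 0], [0, 2]].

[[1, 0], [0, 2]]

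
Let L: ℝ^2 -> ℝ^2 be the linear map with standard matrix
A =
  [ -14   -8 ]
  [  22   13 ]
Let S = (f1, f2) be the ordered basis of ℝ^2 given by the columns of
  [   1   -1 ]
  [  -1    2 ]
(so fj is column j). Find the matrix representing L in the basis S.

[[-3, 0], [3, 2]]

Let P have columns f1, f2. Then [L]_S = P^(-1) A P.
Here det P = 1, so P^(-1) is integer; computing A P first and then P^(-1)(A P) gives [[-3, 0], [3, 2]].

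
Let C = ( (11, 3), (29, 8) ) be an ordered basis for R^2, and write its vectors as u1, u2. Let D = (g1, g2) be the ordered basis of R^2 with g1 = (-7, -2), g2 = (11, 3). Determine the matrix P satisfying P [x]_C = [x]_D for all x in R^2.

[[0, -1], [1, 2]]

Column j of P is [uj]_D, since P maps C-coordinates to D-coordinates.
Expressing u1 in D: u1 = 0·g1 + g2, so column 1 of P is (0, 1).
Doing the same for each uj gives P = [[0, -1], [1, 2]].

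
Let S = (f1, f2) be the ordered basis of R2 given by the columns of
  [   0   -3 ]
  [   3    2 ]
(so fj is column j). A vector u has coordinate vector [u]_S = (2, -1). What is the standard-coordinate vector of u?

u = M [u]_S, where M has columns f1, f2.
Carrying out the matrix-vector product, u = (3, 4).

(3, 4)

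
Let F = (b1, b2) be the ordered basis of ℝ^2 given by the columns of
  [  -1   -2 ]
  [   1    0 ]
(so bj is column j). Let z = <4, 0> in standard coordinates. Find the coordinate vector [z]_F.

[z]_F is the unique c with M c = z, where M has columns b1, b2.
System: -c_1 - 2c_2 = 4, c_1 + 0c_2 = 0; solving gives c_1 = 0, c_2 = -2.
Check: 0·b1 - 2b2 = <4, 0>.

<0, -2>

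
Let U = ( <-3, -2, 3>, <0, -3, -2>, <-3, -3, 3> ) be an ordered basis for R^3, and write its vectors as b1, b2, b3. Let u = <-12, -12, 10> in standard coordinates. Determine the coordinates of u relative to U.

Write u = c_1 b1 + ... + c_3 b3 and solve for the c_i.
Row-reducing the augmented matrix [M | u] gives c = (3, 1, 1).
Check: 3b1 + b2 + b3 = <-12, -12, 10>.

<3, 1, 1>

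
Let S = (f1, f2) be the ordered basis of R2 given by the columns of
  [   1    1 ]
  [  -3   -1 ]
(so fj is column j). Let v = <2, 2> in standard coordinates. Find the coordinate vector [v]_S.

<-2, 4>

We seek scalars with c_1 f1 + c_2 f2 = v; equivalently solve M c = v where the columns of M are f1, f2.
System: c_1 + c_2 = 2, -3c_1 - c_2 = 2; solving gives c_1 = -2, c_2 = 4.
Check: -2f1 + 4f2 = <2, 2>.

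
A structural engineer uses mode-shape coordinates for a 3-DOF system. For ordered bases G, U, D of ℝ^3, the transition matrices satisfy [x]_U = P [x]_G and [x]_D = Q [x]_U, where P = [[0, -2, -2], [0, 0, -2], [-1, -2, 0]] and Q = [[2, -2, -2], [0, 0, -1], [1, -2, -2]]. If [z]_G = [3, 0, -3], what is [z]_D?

[6, 3, 0]

First [z]_U = P [z]_G = [6, 6, -3].
Then [z]_D = Q [z]_U = [6, 3, 0].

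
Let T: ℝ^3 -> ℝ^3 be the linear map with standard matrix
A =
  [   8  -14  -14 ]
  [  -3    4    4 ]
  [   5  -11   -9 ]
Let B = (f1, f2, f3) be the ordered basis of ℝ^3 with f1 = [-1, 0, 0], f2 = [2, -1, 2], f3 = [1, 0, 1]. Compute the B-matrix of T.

With P the matrix whose columns are f1, ..., f3, [T]_B = P^(-1) A P.
Column by column: T(f1) = A f1 = [-8, 3, -5]; its B-coordinates [3, -3, 1] give column 1.
Continuing for each basis vector yields [T]_B = [[3, 1, 2], [-3, 2, -1], [1, -1, -2]].

[[3, 1, 2], [-3, 2, -1], [1, -1, -2]]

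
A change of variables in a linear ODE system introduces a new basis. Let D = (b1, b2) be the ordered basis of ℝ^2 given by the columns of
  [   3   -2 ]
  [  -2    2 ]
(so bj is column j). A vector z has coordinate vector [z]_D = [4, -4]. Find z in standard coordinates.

z = M [z]_D, where M has columns b1, b2.
Carrying out the matrix-vector product, z = [20, -16].

[20, -16]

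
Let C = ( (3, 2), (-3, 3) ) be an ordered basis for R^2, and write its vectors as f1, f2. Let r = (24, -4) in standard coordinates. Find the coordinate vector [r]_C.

(4, -4)

[r]_C is the unique c with M c = r, where M has columns f1, f2.
System: 3c_1 - 3c_2 = 24, 2c_1 + 3c_2 = -4; solving gives c_1 = 4, c_2 = -4.
Check: 4f1 - 4f2 = (24, -4).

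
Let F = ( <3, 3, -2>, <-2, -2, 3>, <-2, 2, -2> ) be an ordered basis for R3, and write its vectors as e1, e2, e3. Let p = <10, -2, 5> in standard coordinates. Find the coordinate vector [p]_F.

[p]_F is the unique c with M c = p, where M has columns e1, ..., e3.
Row-reducing the augmented matrix [M | p] gives c = (2, 1, -3).
Check: 2e1 + e2 - 3e3 = <10, -2, 5>.

<2, 1, -3>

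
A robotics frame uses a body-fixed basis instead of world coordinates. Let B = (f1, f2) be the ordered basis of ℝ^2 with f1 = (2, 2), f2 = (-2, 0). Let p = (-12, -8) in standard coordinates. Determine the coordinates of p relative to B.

(-4, 2)

Write p = c_1 f1 + c_2 f2 and solve for the c_i.
System: 2c_1 - 2c_2 = -12, 2c_1 + 0c_2 = -8; solving gives c_1 = -4, c_2 = 2.
Check: -4f1 + 2f2 = (-12, -8).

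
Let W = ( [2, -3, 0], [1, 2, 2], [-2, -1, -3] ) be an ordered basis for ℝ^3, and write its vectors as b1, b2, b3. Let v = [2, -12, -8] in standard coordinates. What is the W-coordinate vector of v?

[4, 2, 4]

We seek scalars with c_1 b1 + ... + c_3 b3 = v; equivalently solve M c = v where the columns of M are b1, ..., b3.
Solving this 3x3 system gives c = (4, 2, 4).
Check: 4b1 + 2b2 + 4b3 = [2, -12, -8].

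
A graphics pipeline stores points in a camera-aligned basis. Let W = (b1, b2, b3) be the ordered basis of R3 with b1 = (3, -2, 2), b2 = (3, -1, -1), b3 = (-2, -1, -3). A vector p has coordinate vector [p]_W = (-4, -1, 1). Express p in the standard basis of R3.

(-17, 8, -10)

By definition p = -4b1 - b2 + b3.
Summing componentwise gives (-17, 8, -10).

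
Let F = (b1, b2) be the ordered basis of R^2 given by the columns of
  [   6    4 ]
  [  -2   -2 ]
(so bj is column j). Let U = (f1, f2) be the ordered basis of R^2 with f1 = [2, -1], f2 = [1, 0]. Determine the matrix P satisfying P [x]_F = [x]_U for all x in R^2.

[[2, 2], [2, 0]]

Take x = bj: its F-coordinates are the j-th standard unit vector, so P e_j — column j of P — equals [bj]_U.
b1 = 2f1 + 2f2, giving column 1 = [2, 2]; repeating for each j gives P = [[2, 2], [2, 0]].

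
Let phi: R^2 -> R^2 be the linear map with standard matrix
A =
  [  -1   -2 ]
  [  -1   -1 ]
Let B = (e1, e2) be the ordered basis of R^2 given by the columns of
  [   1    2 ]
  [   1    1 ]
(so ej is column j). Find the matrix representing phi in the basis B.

[[-1, -2], [-1, -1]]

The j-th column of [phi]_B is [phi(ej)]_B.
phi(e1) = A e1 = [-3, -2] = -e1 - e2, so column 1 is [-1, -1].
Repeating for e2 and assembling the columns gives [[-1, -2], [-1, -1]].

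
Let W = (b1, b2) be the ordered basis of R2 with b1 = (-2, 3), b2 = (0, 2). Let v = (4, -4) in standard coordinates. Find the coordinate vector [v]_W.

(-2, 1)

Write v = c_1 b1 + c_2 b2 and solve for the c_i.
System: -2c_1 + 0c_2 = 4, 3c_1 + 2c_2 = -4; solving gives c_1 = -2, c_2 = 1.
Check: -2b1 + b2 = (4, -4).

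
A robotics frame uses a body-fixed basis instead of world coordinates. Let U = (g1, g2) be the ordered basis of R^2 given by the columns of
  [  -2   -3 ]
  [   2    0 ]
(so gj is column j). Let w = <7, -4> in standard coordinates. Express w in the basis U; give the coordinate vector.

<-2, -1>

Write w = c_1 g1 + c_2 g2 and solve for the c_i.
System: -2c_1 - 3c_2 = 7, 2c_1 + 0c_2 = -4; solving gives c_1 = -2, c_2 = -1.
Check: -2g1 - g2 = <7, -4>.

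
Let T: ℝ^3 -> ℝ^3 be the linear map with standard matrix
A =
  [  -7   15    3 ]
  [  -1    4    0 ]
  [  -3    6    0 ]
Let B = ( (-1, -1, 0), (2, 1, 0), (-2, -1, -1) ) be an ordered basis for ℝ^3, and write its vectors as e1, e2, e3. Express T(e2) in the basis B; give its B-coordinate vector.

Compute T(e2) = A e2 = (1, 2, 0) in standard coordinates.
Then write this in B-coordinates: solve for y in y_1 e1 + ... + y_3 e3 = (1, 2, 0).
This gives y = (-3, -1, 0), which is column 2 of [T]_B.

(-3, -1, 0)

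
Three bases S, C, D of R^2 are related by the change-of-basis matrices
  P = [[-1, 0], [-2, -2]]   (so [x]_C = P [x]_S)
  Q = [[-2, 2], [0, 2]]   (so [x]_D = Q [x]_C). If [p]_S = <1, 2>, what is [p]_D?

Composing the changes, [p]_D = Q P [p]_S.
Q P = [[-2, -4], [-4, -4]]; applying this to <1, 2> gives <-10, -12>.

<-10, -12>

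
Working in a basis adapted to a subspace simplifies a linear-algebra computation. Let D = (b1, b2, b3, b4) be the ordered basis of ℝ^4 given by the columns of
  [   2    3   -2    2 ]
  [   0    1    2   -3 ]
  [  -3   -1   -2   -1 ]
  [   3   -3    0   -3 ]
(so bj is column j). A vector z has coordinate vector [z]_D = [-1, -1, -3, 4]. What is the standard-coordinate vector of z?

By definition z = -b1 - b2 - 3b3 + 4b4.
Summing componentwise gives [9, -19, 6, -12].

[9, -19, 6, -12]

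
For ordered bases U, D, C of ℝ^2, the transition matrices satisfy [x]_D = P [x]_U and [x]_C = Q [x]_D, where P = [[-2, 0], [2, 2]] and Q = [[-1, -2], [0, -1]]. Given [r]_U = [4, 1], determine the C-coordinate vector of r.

Composing the changes, [r]_C = Q P [r]_U.
Q P = [[-2, -4], [-2, -2]]; applying this to [4, 1] gives [-12, -10].

[-12, -10]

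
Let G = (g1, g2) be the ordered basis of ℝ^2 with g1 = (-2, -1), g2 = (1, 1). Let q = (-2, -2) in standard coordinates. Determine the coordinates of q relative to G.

Write q = c_1 g1 + c_2 g2 and solve for the c_i.
System: -2c_1 + c_2 = -2, -c_1 + c_2 = -2; solving gives c_1 = 0, c_2 = -2.
Check: 0·g1 - 2g2 = (-2, -2).

(0, -2)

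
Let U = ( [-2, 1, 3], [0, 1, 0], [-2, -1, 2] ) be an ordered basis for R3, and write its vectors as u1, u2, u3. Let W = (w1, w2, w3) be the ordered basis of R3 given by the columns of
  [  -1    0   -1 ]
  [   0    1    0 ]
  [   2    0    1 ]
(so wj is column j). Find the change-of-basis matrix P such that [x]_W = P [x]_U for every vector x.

[[1, 0, 0], [1, 1, -1], [1, 0, 2]]

Let M have columns uj and N have columns wj. Then for every x, N [x]_W = x = M [x]_U, so P = N^(-1) M.
Since det N = 1, N^(-1) has integer entries; multiplying gives P = [[1, 0, 0], [1, 1, -1], [1, 0, 2]].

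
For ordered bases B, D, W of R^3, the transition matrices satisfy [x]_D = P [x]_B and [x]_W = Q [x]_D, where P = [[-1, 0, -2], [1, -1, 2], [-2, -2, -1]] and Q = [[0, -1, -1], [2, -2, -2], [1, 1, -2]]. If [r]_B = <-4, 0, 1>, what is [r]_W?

<-5, -6, -14>

First [r]_D = P [r]_B = <2, -2, 7>.
Then [r]_W = Q [r]_D = <-5, -6, -14>.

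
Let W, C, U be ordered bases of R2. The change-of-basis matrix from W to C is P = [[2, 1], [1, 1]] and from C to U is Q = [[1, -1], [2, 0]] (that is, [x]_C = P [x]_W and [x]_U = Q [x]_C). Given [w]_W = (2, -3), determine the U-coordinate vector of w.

Apply P to get C-coordinates (1, -1), then Q to get U-coordinates.
The result is [w]_U = (2, 2).

(2, 2)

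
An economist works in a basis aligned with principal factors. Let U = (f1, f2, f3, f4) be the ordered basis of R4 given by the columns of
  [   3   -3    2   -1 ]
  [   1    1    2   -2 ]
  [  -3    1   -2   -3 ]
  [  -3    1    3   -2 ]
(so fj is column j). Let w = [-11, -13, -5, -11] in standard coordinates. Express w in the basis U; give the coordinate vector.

[-1, 0, -2, 4]

We seek scalars with c_1 f1 + ... + c_4 f4 = w; equivalently solve M c = w where the columns of M are f1, ..., f4.
Solving this 4x4 system gives c = (-1, 0, -2, 4).
Check: -f1 + 0·f2 - 2f3 + 4f4 = [-11, -13, -5, -11].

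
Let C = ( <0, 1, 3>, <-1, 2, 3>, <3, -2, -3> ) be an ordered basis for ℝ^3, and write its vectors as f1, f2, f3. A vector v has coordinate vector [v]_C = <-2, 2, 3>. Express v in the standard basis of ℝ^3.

v = M [v]_C, where M has columns f1, ..., f3.
Carrying out the matrix-vector product, v = <7, -4, -9>.

<7, -4, -9>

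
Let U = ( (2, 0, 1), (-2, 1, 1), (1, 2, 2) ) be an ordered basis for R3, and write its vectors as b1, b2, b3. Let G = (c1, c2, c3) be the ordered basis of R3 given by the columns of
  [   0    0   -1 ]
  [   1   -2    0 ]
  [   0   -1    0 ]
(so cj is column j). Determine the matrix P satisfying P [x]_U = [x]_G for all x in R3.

[[-2, -1, -2], [-1, -1, -2], [-2, 2, -1]]

Take x = bj: its U-coordinates are the j-th standard unit vector, so P e_j — column j of P — equals [bj]_G.
b1 = -2c1 - c2 - 2c3, giving column 1 = (-2, -1, -2); repeating for each j gives P = [[-2, -1, -2], [-1, -1, -2], [-2, 2, -1]].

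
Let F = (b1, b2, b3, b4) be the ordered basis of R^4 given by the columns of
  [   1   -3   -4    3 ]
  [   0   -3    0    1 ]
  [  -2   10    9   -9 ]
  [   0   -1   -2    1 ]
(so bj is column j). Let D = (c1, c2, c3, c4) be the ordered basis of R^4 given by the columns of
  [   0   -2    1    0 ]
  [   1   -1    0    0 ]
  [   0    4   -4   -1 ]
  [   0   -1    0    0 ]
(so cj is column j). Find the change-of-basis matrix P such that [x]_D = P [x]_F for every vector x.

Let M have columns bj and N have columns cj. Then for every x, N [x]_D = x = M [x]_F, so P = N^(-1) M.
Since det N = -1, N^(-1) has integer entries; multiplying gives P = [[0, -2, 2, 0], [0, 1, 2, -1], [1, -1, 0, 1], [-2, -2, -1, 1]].

[[0, -2, 2, 0], [0, 1, 2, -1], [1, -1, 0, 1], [-2, -2, -1, 1]]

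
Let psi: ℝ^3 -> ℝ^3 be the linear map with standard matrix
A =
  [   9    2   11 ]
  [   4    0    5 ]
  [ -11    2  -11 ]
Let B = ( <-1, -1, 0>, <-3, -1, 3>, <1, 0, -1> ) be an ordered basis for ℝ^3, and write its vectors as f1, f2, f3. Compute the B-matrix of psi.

[[2, -2, 2], [2, -1, -1], [-3, -1, -3]]

Let P have columns f1, ..., f3. Then [psi]_B = P^(-1) A P.
Here det P = -1, so P^(-1) is integer; computing A P first and then P^(-1)(A P) gives [[2, -2, 2], [2, -1, -1], [-3, -1, -3]].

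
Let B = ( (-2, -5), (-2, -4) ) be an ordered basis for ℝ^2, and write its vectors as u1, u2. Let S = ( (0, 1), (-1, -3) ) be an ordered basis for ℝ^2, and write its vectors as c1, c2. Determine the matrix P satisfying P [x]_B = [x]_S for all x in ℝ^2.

Let M have columns uj and N have columns cj. Then for every x, N [x]_S = x = M [x]_B, so P = N^(-1) M.
Since det N = 1, N^(-1) has integer entries; multiplying gives P = [[1, 2], [2, 2]].

[[1, 2], [2, 2]]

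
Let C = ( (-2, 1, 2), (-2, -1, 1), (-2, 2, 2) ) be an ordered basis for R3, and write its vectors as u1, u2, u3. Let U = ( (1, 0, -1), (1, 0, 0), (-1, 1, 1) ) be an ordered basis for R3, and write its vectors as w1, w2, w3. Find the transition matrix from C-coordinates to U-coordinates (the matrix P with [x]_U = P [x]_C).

Take x = uj: its C-coordinates are the j-th standard unit vector, so P e_j — column j of P — equals [uj]_U.
u1 = -w1 + 0·w2 + w3, giving column 1 = (-1, 0, 1); repeating for each j gives P = [[-1, -2, 0], [0, -1, 0], [1, -1, 2]].

[[-1, -2, 0], [0, -1, 0], [1, -1, 2]]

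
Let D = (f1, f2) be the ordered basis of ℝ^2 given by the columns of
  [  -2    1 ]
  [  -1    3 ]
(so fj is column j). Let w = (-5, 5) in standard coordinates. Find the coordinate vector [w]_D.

(4, 3)

[w]_D is the unique c with M c = w, where M has columns f1, f2.
System: -2c_1 + c_2 = -5, -c_1 + 3c_2 = 5; solving gives c_1 = 4, c_2 = 3.
Check: 4f1 + 3f2 = (-5, 5).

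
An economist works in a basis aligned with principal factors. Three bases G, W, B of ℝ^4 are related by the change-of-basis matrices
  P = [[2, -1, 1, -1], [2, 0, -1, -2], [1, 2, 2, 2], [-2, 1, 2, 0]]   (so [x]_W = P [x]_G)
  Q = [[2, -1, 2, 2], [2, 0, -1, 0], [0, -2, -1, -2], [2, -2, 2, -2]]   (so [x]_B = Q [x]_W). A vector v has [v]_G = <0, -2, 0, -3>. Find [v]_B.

Apply P to get W-coordinates <5, 6, -10, -2>, then Q to get B-coordinates.
The result is [v]_B = <-20, 20, 2, -18>.

<-20, 20, 2, -18>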